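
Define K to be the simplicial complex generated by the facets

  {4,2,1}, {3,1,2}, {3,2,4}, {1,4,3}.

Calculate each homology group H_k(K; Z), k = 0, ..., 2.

H_0 ≅ Z,  H_1 = 0,  H_2 ≅ Z.

Take the total order 1 < 2 < 3 < 4 on the vertex set. Then K (dimension 2) consists of the simplices:

  0-simplices (4): [1], [2], [3], [4]
  1-simplices (6): [1,2], [1,3], [1,4], [2,3], [2,4], [3,4]
  2-simplices (4): [1,2,3], [1,2,4], [1,3,4], [2,3,4]

so the chain groups are C_0 ≅ Z^4, C_1 ≅ Z^6, C_2 ≅ Z^4.

Boundary ∂_1: C_1 → C_0 is given by ∂[p,q] = [q] − [p]. For instance
  ∂[2,4] = [4] − [2].
The resulting 4×6 matrix has rank 3, and its Smith normal form has invariant factors (1,1,1).

∂_2: C_2 → C_1 acts by ∂[p,q,r] = [q,r] − [p,r] + [p,q]. For instance
  ∂[1,2,4] = [2,4] − [1,4] + [1,2],
  ∂[2,3,4] = [3,4] − [2,4] + [2,3].
The resulting 6×4 matrix has rank 3, and its Smith normal form has invariant factors (1,1,1).

Reading off H_k = ker ∂_k / im ∂_{k+1}:

  H_0: rank C_0 − rank ∂_1 = 4 − 3 = 1, and the invariant factors of ∂_1 are all 1, so H_0 = Z.
  H_1: rank ker ∂_1 − rank ∂_2 = (6 − 3) − 3 = 0, and the invariant factors of ∂_2 are all 1, so H_1 = 0.
  H_2: rank ker ∂_2 − rank ∂_3 = (4 − 3) − 0 = 1, and there is no ∂_3, so H_2 = Z.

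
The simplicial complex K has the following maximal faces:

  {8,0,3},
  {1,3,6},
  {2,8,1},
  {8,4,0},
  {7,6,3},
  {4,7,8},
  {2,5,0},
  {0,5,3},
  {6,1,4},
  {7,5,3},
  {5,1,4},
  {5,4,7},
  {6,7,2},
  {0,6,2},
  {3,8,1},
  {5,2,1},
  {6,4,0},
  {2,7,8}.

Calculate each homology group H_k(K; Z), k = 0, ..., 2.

Order the vertices as 0 < 1 < 2 < 3 < 4 < 5 < 6 < 7 < 8. Listing each simplex with vertices in this order, K has dimension 2 with simplices:

  0-simplices (9): [0], [1], [2], [3], [4], [5], [6], [7], [8]
  1-simplices (27): (27 of them)
  2-simplices (18): [0,2,5], [0,2,6], [0,3,5], [0,3,8], [0,4,6], [0,4,8], [1,2,5], [1,2,8], [1,3,6], [1,3,8], [1,4,5], [1,4,6], [2,6,7], [2,7,8], [3,5,7], [3,6,7], [4,5,7], [4,7,8]

giving chain groups C_0 ≅ Z^9, C_1 ≅ Z^27, C_2 ≅ Z^18.

Boundary ∂_1: C_1 → C_0 is given by ∂[p,q] = [q] − [p]. For instance
  ∂[0,8] = [8] − [0].
This gives a 9×27 integer matrix of rank 8; reducing to Smith normal form yields diagonal entries (1,1,1,1,1,1,1,1).

∂_2: C_2 → C_1 sends each 2-simplex [p,q,r] to [q,r] − [p,r] + [p,q]. For instance
  ∂[0,4,8] = [4,8] − [0,8] + [0,4],
  ∂[0,2,6] = [2,6] − [0,6] + [0,2].
The resulting 27×18 matrix has rank 17, and its Smith normal form has invariant factors (1,1,1,1,1,1,1,1,1,1,1,1,1,1,1,1,1).

Now H_k = ker ∂_k / im ∂_{k+1}, so:

  H_0: rank C_0 − rank ∂_1 = 9 − 8 = 1, and the invariant factors of ∂_1 are all 1, so H_0 ≅ Z.
  H_1: rank ker ∂_1 − rank ∂_2 = (27 − 8) − 17 = 2, and the invariant factors of ∂_2 are all 1, so H_1 ≅ Z^2.
  H_2: rank ker ∂_2 − rank ∂_3 = (18 − 17) − 0 = 1, and there is no ∂_3, so H_2 ≅ Z.

H_0 ≅ Z,  H_1 ≅ Z^2,  H_2 ≅ Z.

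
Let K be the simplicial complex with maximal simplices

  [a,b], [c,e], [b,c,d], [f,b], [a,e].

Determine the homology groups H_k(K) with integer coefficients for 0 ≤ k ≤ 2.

H_0 ≅ Z,  H_1 ≅ Z,  H_2 = 0.

We work with the vertex ordering a < b < c < d < e < f. The simplices of K, each written with vertices in increasing order, are:

  0-simplices (6): a, b, c, d, e, f
  1-simplices (7): ab, ae, bc, bd, bf, cd, ce
  2-simplices (1): bcd

giving chain groups C_0 ≅ Z^6, C_1 ≅ Z^7, C_2 ≅ Z^1.

Boundary ∂_1: C_1 → C_0 sends each edge [p,q] (with p < q) to q − p. For instance
  ∂bf = f − b.
This gives a 6×7 integer matrix of rank 5; reducing to Smith normal form yields diagonal entries (1,1,1,1,1).

The boundary map ∂_2: C_2 → C_1 sends each 2-simplex [p,q,r] to [q,r] − [p,r] + [p,q]. For instance
  ∂bcd = cd − bd + bc.
As a 7×1 matrix over Z this has rank 1, with invariant factors (1).

Computing H_k = (kernel of ∂_k) / (image of ∂_{k+1}):

  H_0: rank C_0 − rank ∂_1 = 6 − 5 = 1, and the invariant factors of ∂_1 are all 1, so H_0 ≅ Z.
  H_1: rank ker ∂_1 − rank ∂_2 = (7 − 5) − 1 = 1, and the invariant factors of ∂_2 are all 1, so H_1 ≅ Z.
  H_2: rank ker ∂_2 − rank ∂_3 = (1 − 1) − 0 = 0, and there is no ∂_3, so H_2 ≅ 0.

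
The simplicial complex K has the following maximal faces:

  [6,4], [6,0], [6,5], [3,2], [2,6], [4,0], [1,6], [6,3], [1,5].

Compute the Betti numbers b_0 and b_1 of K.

We work with the vertex ordering 0 < 1 < 2 < 3 < 4 < 5 < 6. The simplices of K, each written with vertices in increasing order, are:

  0-simplices (7): [0], [1], [2], [3], [4], [5], [6]
  1-simplices (9): [0,4], [0,6], [1,5], [1,6], [2,3], [2,6], [3,6], [4,6], [5,6]

Hence C_0 ≅ Z^7, C_1 ≅ Z^9.

Boundary ∂_1: C_1 → C_0 sends each edge [p,q] (with p < q) to q − p. For instance
  ∂[1,6] = [6] − [1].
The resulting 7×9 matrix has rank 6, and its Smith normal form has invariant factors (1,1,1,1,1,1).

Now H_k = ker ∂_k / im ∂_{k+1}, so:

  H_0: rank C_0 − rank ∂_1 = 7 − 6 = 1, and the invariant factors of ∂_1 are all 1, so H_0 ≅ Z.
  H_1: rank ker ∂_1 − rank ∂_2 = (9 − 6) − 0 = 3, and there is no ∂_2, so H_1 ≅ Z^3.

(K is a triangulation of a wedge of 3 circles.)

Hence the Betti numbers are b_0 = 1, b_1 = 3.

b_0 = 1, b_1 = 3.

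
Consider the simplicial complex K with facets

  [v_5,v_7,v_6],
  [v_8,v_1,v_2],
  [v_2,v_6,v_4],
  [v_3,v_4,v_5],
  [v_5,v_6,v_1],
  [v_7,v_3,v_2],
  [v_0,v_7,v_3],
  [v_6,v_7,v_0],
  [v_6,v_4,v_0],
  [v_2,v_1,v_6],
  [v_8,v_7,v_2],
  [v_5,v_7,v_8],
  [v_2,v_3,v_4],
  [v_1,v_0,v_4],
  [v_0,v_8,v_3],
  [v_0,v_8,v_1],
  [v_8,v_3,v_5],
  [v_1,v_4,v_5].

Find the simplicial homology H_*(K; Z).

Order the vertices as v_0 < v_1 < v_2 < v_3 < v_4 < v_5 < v_6 < v_7 < v_8. Listing each simplex with vertices in this order, K has dimension 2 with simplices:

  0-simplices (9): [v_0], [v_1], [v_2], [v_3], [v_4], [v_5], [v_6], [v_7], [v_8]
  1-simplices (27): (27 of them)
  2-simplices (18): (18 of them)

giving chain groups C_0 ≅ Z^9, C_1 ≅ Z^27, C_2 ≅ Z^18.

Boundary ∂_1: C_1 → C_0 maps an edge to its endpoints' difference, ∂[p,q] = q − p. For instance
  ∂[v_3,v_8] = [v_8] − [v_3].
The 9×27 boundary matrix has rank 8 and Smith normal form diag(1,1,1,1,1,1,1,1).

∂_2: C_2 → C_1 acts by ∂[p,q,r] = [q,r] − [p,r] + [p,q]. For instance
  ∂[v_1,v_4,v_5] = [v_4,v_5] − [v_1,v_5] + [v_1,v_4],
  ∂[v_0,v_1,v_4] = [v_1,v_4] − [v_0,v_4] + [v_0,v_1].
This gives a 27×18 integer matrix of rank 18; reducing to Smith normal form yields diagonal entries (1,1,1,1,1,1,1,1,1,1,1,1,1,1,1,1,1,2).

Computing H_k = (kernel of ∂_k) / (image of ∂_{k+1}):

  H_0: rank C_0 − rank ∂_1 = 9 − 8 = 1, and the invariant factors of ∂_1 are all 1, so H_0 ≅ Z.
  H_1: rank ker ∂_1 − rank ∂_2 = (27 − 8) − 18 = 1, and ∂_2 has invariant factor 2 > 1, so H_1 ≅ Z ⊕ Z_2.
  H_2: rank ker ∂_2 − rank ∂_3 = (18 − 18) − 0 = 0, and there is no ∂_3, so H_2 ≅ 0.

As a check, the Euler characteristic is 9 − 27 + 18 = 0, which agrees with 1 − 1 + 0 = 0.

H_0 ≅ Z,  H_1 ≅ Z ⊕ Z_2,  H_2 = 0.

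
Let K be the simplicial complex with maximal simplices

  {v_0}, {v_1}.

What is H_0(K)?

Take the total order v_0 < v_1 on the vertex set. Then K (dimension 0) consists of the simplices:

  0-simplices (2): [v_0], [v_1]

giving chain groups C_0 ≅ Z^2.

From H_k ≅ ker(∂_k) / im(∂_{k+1}) we obtain:

  H_0: rank C_0 − rank ∂_1 = 2 − 0 = 2, and there is no ∂_1, so H_0 ≅ Z^2.

H_0 ≅ Z^2.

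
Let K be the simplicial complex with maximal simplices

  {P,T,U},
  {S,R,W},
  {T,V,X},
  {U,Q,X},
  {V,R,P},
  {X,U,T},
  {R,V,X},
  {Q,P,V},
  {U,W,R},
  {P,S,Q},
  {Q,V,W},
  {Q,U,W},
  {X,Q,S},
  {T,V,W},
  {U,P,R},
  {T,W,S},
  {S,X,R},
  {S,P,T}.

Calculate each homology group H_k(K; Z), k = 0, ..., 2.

H_0 = Z,  H_1 = Z^2,  H_2 = Z.

We work with the vertex ordering P < Q < R < S < T < U < V < W < X. The simplices of K, each written with vertices in increasing order, are:

  0-simplices (9): P, Q, R, S, T, U, V, W, X
  1-simplices (27): PQ, PR, PS, PT, PU, PV, QS, QU, QV, QW, QX, RS, RU, RV, RW, RX, ST, SW, SX, TU, TV, TW, TX, UW, UX, VW, VX
  2-simplices (18): PQS, PQV, PRU, PRV, PST, PTU, QSX, QUW, QUX, QVW, RSW, RSX, RUW, RVX, STW, TUX, TVW, TVX

so the chain groups are C_0 ≅ Z^9, C_1 ≅ Z^27, C_2 ≅ Z^18.

Boundary ∂_1: C_1 → C_0 sends each edge [p,q] (with p < q) to q − p.
The resulting 9×27 matrix has rank 8, and its Smith normal form has invariant factors (1,1,1,1,1,1,1,1).

The boundary map ∂_2: C_2 → C_1 sends each 2-simplex [p,q,r] to [q,r] − [p,r] + [p,q]. For instance
  ∂PQS = QS − PS + PQ,
  ∂PQV = QV − PV + PQ.
The 27×18 boundary matrix has rank 17 and Smith normal form diag(1,1,1,1,1,1,1,1,1,1,1,1,1,1,1,1,1).

From H_k ≅ ker(∂_k) / im(∂_{k+1}) we obtain:

  H_0: rank C_0 − rank ∂_1 = 9 − 8 = 1, and the invariant factors of ∂_1 are all 1, so H_0 = Z.
  H_1: rank ker ∂_1 − rank ∂_2 = (27 − 8) − 17 = 2, and the invariant factors of ∂_2 are all 1, so H_1 = Z^2.
  H_2: rank ker ∂_2 − rank ∂_3 = (18 − 17) − 0 = 1, and there is no ∂_3, so H_2 = Z.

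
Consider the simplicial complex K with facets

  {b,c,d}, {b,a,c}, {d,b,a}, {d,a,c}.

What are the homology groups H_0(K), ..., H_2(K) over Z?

Order the vertices as a < b < c < d. Listing each simplex with vertices in this order, K has dimension 2 with simplices:

  0-simplices (4): a, b, c, d
  1-simplices (6): ab, ac, ad, bc, bd, cd
  2-simplices (4): abc, abd, acd, bcd

Hence C_0 ≅ Z^4, C_1 ≅ Z^6, C_2 ≅ Z^4.

Boundary ∂_1: C_1 → C_0 is given by ∂[p,q] = [q] − [p]. For instance
  ∂bd = d − b.
The resulting 4×6 matrix has rank 3, and its Smith normal form has invariant factors (1,1,1).

The boundary map ∂_2: C_2 → C_1 sends each 2-simplex [p,q,r] to [q,r] − [p,r] + [p,q]. For instance
  ∂bcd = cd − bd + bc,
  ∂acd = cd − ad + ac.
As a 6×4 matrix over Z this has rank 3, with invariant factors (1,1,1).

From H_k ≅ ker(∂_k) / im(∂_{k+1}) we obtain:

  H_0: rank C_0 − rank ∂_1 = 4 − 3 = 1, and the invariant factors of ∂_1 are all 1, so H_0 ≅ Z.
  H_1: rank ker ∂_1 − rank ∂_2 = (6 − 3) − 3 = 0, and the invariant factors of ∂_2 are all 1, so H_1 ≅ 0.
  H_2: rank ker ∂_2 − rank ∂_3 = (4 − 3) − 0 = 1, and there is no ∂_3, so H_2 ≅ Z.

H_0 ≅ Z,  H_1 = 0,  H_2 ≅ Z.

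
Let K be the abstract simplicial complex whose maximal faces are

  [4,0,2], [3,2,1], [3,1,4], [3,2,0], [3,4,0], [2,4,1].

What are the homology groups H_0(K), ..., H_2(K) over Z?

H_0 ≅ Z,  H_1 = 0,  H_2 ≅ Z.

Order the vertices as 0 < 1 < 2 < 3 < 4. Listing each simplex with vertices in this order, K has dimension 2 with simplices:

  0-simplices (5): [0], [1], [2], [3], [4]
  1-simplices (9): [0,2], [0,3], [0,4], [1,2], [1,3], [1,4], [2,3], [2,4], [3,4]
  2-simplices (6): [0,2,3], [0,2,4], [0,3,4], [1,2,3], [1,2,4], [1,3,4]

giving chain groups C_0 ≅ Z^5, C_1 ≅ Z^9, C_2 ≅ Z^6.

∂_1: C_1 → C_0 sends each edge [p,q] (with p < q) to q − p.
The 5×9 boundary matrix has rank 4 and Smith normal form diag(1,1,1,1).

Boundary ∂_2: C_2 → C_1 maps a triangle to the signed sum of its edges. For instance
  ∂[1,2,4] = [2,4] − [1,4] + [1,2],
  ∂[0,3,4] = [3,4] − [0,4] + [0,3].
The resulting 9×6 matrix has rank 5, and its Smith normal form has invariant factors (1,1,1,1,1).

From H_k ≅ ker(∂_k) / im(∂_{k+1}) we obtain:

  H_0: rank C_0 − rank ∂_1 = 5 − 4 = 1, and the invariant factors of ∂_1 are all 1, so H_0 ≅ Z.
  H_1: rank ker ∂_1 − rank ∂_2 = (9 − 4) − 5 = 0, and the invariant factors of ∂_2 are all 1, so H_1 ≅ 0.
  H_2: rank ker ∂_2 − rank ∂_3 = (6 − 5) − 0 = 1, and there is no ∂_3, so H_2 ≅ Z.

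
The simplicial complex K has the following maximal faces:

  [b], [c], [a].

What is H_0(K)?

H_0 = Z^3.

Fix the vertex order a < b < c and write every simplex with vertices in increasing order. Then dim K = 0 and the simplices of K are:

  0-simplices (3): a, b, c

Hence C_0 ≅ Z^3.

Computing H_k = (kernel of ∂_k) / (image of ∂_{k+1}):

  H_0: rank C_0 − rank ∂_1 = 3 − 0 = 3, and there is no ∂_1, so H_0 ≅ Z^3.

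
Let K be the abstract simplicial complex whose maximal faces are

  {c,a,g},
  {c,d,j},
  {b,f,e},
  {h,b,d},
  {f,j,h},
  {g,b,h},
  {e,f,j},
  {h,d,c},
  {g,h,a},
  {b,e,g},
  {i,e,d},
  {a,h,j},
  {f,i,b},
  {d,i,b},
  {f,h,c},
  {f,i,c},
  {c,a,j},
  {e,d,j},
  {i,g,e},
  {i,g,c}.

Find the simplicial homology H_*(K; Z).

We work with the vertex ordering a < b < c < d < e < f < g < h < i < j. The simplices of K, each written with vertices in increasing order, are:

  0-simplices (10): a, b, c, d, e, f, g, h, i, j
  1-simplices (30): ac, ag, ah, aj, bd, be, bf, bg, bh, bi, cd, cf, cg, ch, ci, cj, de, dh, di, dj, ef, eg, ei, ej, fh, fi, fj, gh, gi, hj
  2-simplices (20): acg, acj, agh, ahj, bdh, bdi, bef, beg, bfi, bgh, cdh, cdj, cfh, cfi, cgi, dei, dej, efj, egi, fhj

Hence C_0 ≅ Z^10, C_1 ≅ Z^30, C_2 ≅ Z^20.

∂_1: C_1 → C_0 is given by ∂[p,q] = [q] − [p]. For instance
  ∂dj = j − d.
As a 10×30 matrix over Z this has rank 9, with invariant factors (1,1,1,1,1,1,1,1,1).

∂_2: C_2 → C_1 acts by ∂[p,q,r] = [q,r] − [p,r] + [p,q]. For instance
  ∂cfi = fi − ci + cf,
  ∂ahj = hj − aj + ah.
The 30×20 boundary matrix has rank 20 and Smith normal form diag(1,1,1,1,1,1,1,1,1,1,1,1,1,1,1,1,1,1,1,2).

Computing H_k = (kernel of ∂_k) / (image of ∂_{k+1}):

  H_0: rank C_0 − rank ∂_1 = 10 − 9 = 1, and the invariant factors of ∂_1 are all 1, so H_0 ≅ Z.
  H_1: rank ker ∂_1 − rank ∂_2 = (30 − 9) − 20 = 1, and ∂_2 has invariant factor 2 > 1, so H_1 ≅ Z ⊕ Z/2.
  H_2: rank ker ∂_2 − rank ∂_3 = (20 − 20) − 0 = 0, and there is no ∂_3, so H_2 ≅ 0.

As a check, the Euler characteristic is 10 − 30 + 20 = 0, which agrees with 1 − 1 + 0 = 0.
(K is a triangulation of the Klein bottle.)

H_0 ≅ Z,  H_1 ≅ Z ⊕ Z/2,  H_2 = 0.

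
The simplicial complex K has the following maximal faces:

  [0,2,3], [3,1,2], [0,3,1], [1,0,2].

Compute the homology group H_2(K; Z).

H_2 ≅ Z.

Take the total order 0 < 1 < 2 < 3 on the vertex set. Then K (dimension 2) consists of the simplices:

  0-simplices (4): [0], [1], [2], [3]
  1-simplices (6): [0,1], [0,2], [0,3], [1,2], [1,3], [2,3]
  2-simplices (4): [0,1,2], [0,1,3], [0,2,3], [1,2,3]

Hence C_0 ≅ Z^4, C_1 ≅ Z^6, C_2 ≅ Z^4.

∂_1: C_1 → C_0 is given by ∂[p,q] = [q] − [p].
As a 4×6 matrix over Z this has rank 3, with invariant factors (1,1,1).

∂_2: C_2 → C_1 acts by ∂[p,q,r] = [q,r] − [p,r] + [p,q]. For instance
  ∂[1,2,3] = [2,3] − [1,3] + [1,2],
  ∂[0,1,3] = [1,3] − [0,3] + [0,1].
As a 6×4 matrix over Z this has rank 3, with invariant factors (1,1,1).

Now H_k = ker ∂_k / im ∂_{k+1}, so:

  H_2: rank ker ∂_2 − rank ∂_3 = (4 − 3) − 0 = 1, and there is no ∂_3, so H_2 = Z.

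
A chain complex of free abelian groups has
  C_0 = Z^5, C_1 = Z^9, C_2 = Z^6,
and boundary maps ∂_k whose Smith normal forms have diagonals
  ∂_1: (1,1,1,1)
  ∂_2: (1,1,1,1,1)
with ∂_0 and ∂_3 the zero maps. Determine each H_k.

H_0 = Z,  H_1 = 0,  H_2 = Z.

H_0: b_0 = 5 − 0 − 4 = 1; torsion from ∂_1 factors > 1: none. So H_0 = Z.
H_1: b_1 = 9 − 4 − 5 = 0; torsion from ∂_2 factors > 1: none. So H_1 = 0.
H_2: b_2 = 6 − 5 − 0 = 1; torsion from ∂_3 factors > 1: none. So H_2 = Z.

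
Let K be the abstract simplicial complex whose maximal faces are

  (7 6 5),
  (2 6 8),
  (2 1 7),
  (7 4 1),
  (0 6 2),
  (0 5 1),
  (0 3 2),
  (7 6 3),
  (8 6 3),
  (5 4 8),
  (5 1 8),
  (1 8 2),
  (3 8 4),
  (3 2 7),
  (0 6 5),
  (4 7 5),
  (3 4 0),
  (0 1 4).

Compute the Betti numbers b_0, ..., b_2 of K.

b_0 = 1, b_1 = 1, b_2 = 0.

Order the vertices as 0 < 1 < 2 < 3 < 4 < 5 < 6 < 7 < 8. Listing each simplex with vertices in this order, K has dimension 2 with simplices:

  0-simplices (9): [0], [1], [2], [3], [4], [5], [6], [7], [8]
  1-simplices (27): (27 of them)
  2-simplices (18): [0,1,4], [0,1,5], [0,2,3], [0,2,6], [0,3,4], [0,5,6], [1,2,7], [1,2,8], [1,4,7], [1,5,8], [2,3,7], [2,6,8], [3,4,8], [3,6,7], [3,6,8], [4,5,7], [4,5,8], [5,6,7]

so the chain groups are C_0 ≅ Z^9, C_1 ≅ Z^27, C_2 ≅ Z^18.

∂_1: C_1 → C_0 maps an edge to its endpoints' difference, ∂[p,q] = q − p.
This gives a 9×27 integer matrix of rank 8; reducing to Smith normal form yields diagonal entries (1,1,1,1,1,1,1,1).

Boundary ∂_2: C_2 → C_1 maps a triangle to the signed sum of its edges. For instance
  ∂[3,6,8] = [6,8] − [3,8] + [3,6],
  ∂[1,4,7] = [4,7] − [1,7] + [1,4].
As a 27×18 matrix over Z this has rank 18, with invariant factors (1,1,1,1,1,1,1,1,1,1,1,1,1,1,1,1,1,2).

Reading off H_k = ker ∂_k / im ∂_{k+1}:

  H_0: rank C_0 − rank ∂_1 = 9 − 8 = 1, and the invariant factors of ∂_1 are all 1, so H_0 = Z.
  H_1: rank ker ∂_1 − rank ∂_2 = (27 − 8) − 18 = 1, and ∂_2 has invariant factor 2 > 1, so H_1 = Z ⊕ Z/2Z.
  H_2: rank ker ∂_2 − rank ∂_3 = (18 − 18) − 0 = 0, and there is no ∂_3, so H_2 = 0.

Hence the Betti numbers are b_0 = 1, b_1 = 1, b_2 = 0.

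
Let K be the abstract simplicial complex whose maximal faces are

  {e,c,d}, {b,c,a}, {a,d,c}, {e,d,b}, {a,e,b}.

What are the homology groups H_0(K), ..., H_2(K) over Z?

H_0 ≅ Z,  H_1 ≅ Z,  H_2 = 0.

We work with the vertex ordering a < b < c < d < e. The simplices of K, each written with vertices in increasing order, are:

  0-simplices (5): a, b, c, d, e
  1-simplices (10): ab, ac, ad, ae, bc, bd, be, cd, ce, de
  2-simplices (5): abc, abe, acd, bde, cde

giving chain groups C_0 ≅ Z^5, C_1 ≅ Z^10, C_2 ≅ Z^5.

The boundary map ∂_1: C_1 → C_0 is given by ∂[p,q] = [q] − [p]. For instance
  ∂ae = e − a.
The resulting 5×10 matrix has rank 4, and its Smith normal form has invariant factors (1,1,1,1).

Boundary ∂_2: C_2 → C_1 maps a triangle to the signed sum of its edges. For instance
  ∂abc = bc − ac + ab,
  ∂abe = be − ae + ab.
This gives a 10×5 integer matrix of rank 5; reducing to Smith normal form yields diagonal entries (1,1,1,1,1).

From H_k ≅ ker(∂_k) / im(∂_{k+1}) we obtain:

  H_0: rank C_0 − rank ∂_1 = 5 − 4 = 1, and the invariant factors of ∂_1 are all 1, so H_0 = Z.
  H_1: rank ker ∂_1 − rank ∂_2 = (10 − 4) − 5 = 1, and the invariant factors of ∂_2 are all 1, so H_1 = Z.
  H_2: rank ker ∂_2 − rank ∂_3 = (5 − 5) − 0 = 0, and there is no ∂_3, so H_2 = 0.

As a check, the Euler characteristic is 5 − 10 + 5 = 0, which agrees with 1 − 1 + 0 = 0.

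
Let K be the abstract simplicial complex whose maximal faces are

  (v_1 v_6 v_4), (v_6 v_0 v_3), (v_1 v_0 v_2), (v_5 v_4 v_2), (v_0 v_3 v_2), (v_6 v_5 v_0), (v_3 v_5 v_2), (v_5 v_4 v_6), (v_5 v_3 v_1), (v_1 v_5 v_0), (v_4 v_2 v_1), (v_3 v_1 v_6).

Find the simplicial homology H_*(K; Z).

H_0 = Z,  H_1 = Z/2,  H_2 = 0.

Fix the vertex order v_0 < v_1 < v_2 < v_3 < v_4 < v_5 < v_6 and write every simplex with vertices in increasing order. Then dim K = 2 and the simplices of K are:

  0-simplices (7): [v_0], [v_1], [v_2], [v_3], [v_4], [v_5], [v_6]
  1-simplices (18): (18 of them)
  2-simplices (12): (12 of them)

Hence C_0 ≅ Z^7, C_1 ≅ Z^18, C_2 ≅ Z^12.

Boundary ∂_1: C_1 → C_0 sends each edge [p,q] (with p < q) to q − p. For instance
  ∂[v_0,v_1] = [v_1] − [v_0].
The resulting 7×18 matrix has rank 6, and its Smith normal form has invariant factors (1,1,1,1,1,1).

∂_2: C_2 → C_1 acts by ∂[p,q,r] = [q,r] − [p,r] + [p,q]. For instance
  ∂[v_1,v_3,v_5] = [v_3,v_5] − [v_1,v_5] + [v_1,v_3],
  ∂[v_0,v_1,v_2] = [v_1,v_2] − [v_0,v_2] + [v_0,v_1].
This gives a 18×12 integer matrix of rank 12; reducing to Smith normal form yields diagonal entries (1,1,1,1,1,1,1,1,1,1,1,2).

Computing H_k = (kernel of ∂_k) / (image of ∂_{k+1}):

  H_0: rank C_0 − rank ∂_1 = 7 − 6 = 1, and the invariant factors of ∂_1 are all 1, so H_0 = Z.
  H_1: rank ker ∂_1 − rank ∂_2 = (18 − 6) − 12 = 0, and ∂_2 has invariant factor 2 > 1, so H_1 = Z/2.
  H_2: rank ker ∂_2 − rank ∂_3 = (12 − 12) − 0 = 0, and there is no ∂_3, so H_2 = 0.

(K is a triangulation of the real projective plane RP^2.)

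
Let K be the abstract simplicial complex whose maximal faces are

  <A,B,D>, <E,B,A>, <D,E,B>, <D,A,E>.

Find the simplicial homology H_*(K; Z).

H_0 ≅ Z,  H_1 = 0,  H_2 ≅ Z.

Fix the vertex order A < B < D < E and write every simplex with vertices in increasing order. Then dim K = 2 and the simplices of K are:

  0-simplices (4): A, B, D, E
  1-simplices (6): AB, AD, AE, BD, BE, DE
  2-simplices (4): ABD, ABE, ADE, BDE

giving chain groups C_0 ≅ Z^4, C_1 ≅ Z^6, C_2 ≅ Z^4.

∂_1: C_1 → C_0 is given by ∂[p,q] = [q] − [p]. For instance
  ∂AB = B − A.
This gives a 4×6 integer matrix of rank 3; reducing to Smith normal form yields diagonal entries (1,1,1).

∂_2: C_2 → C_1 sends each 2-simplex [p,q,r] to [q,r] − [p,r] + [p,q]. For instance
  ∂ADE = DE − AE + AD,
  ∂BDE = DE − BE + BD.
The 6×4 boundary matrix has rank 3 and Smith normal form diag(1,1,1).

Now H_k = ker ∂_k / im ∂_{k+1}, so:

  H_0: rank C_0 − rank ∂_1 = 4 − 3 = 1, and the invariant factors of ∂_1 are all 1, so H_0 ≅ Z.
  H_1: rank ker ∂_1 − rank ∂_2 = (6 − 3) − 3 = 0, and the invariant factors of ∂_2 are all 1, so H_1 ≅ 0.
  H_2: rank ker ∂_2 − rank ∂_3 = (4 − 3) − 0 = 1, and there is no ∂_3, so H_2 ≅ Z.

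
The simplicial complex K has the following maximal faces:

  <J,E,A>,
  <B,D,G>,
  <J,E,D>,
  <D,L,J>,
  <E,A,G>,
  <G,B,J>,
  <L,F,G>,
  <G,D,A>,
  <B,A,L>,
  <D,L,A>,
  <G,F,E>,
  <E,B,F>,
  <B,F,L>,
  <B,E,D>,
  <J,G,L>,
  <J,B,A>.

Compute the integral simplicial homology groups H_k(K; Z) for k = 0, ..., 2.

Order the vertices as A < B < D < E < F < G < J < L. Listing each simplex with vertices in this order, K has dimension 2 with simplices:

  0-simplices (8): A, B, D, E, F, G, J, L
  1-simplices (24): AB, AD, AE, AG, AJ, AL, BD, BE, BF, BG, BJ, BL, DE, DG, DJ, DL, EF, EG, EJ, FG, FL, GJ, GL, JL
  2-simplices (16): ABJ, ABL, ADG, ADL, AEG, AEJ, BDE, BDG, BEF, BFL, BGJ, DEJ, DJL, EFG, FGL, GJL

Hence C_0 ≅ Z^8, C_1 ≅ Z^24, C_2 ≅ Z^16.

∂_1: C_1 → C_0 sends each edge [p,q] (with p < q) to q − p. For instance
  ∂DE = E − D.
As a 8×24 matrix over Z this has rank 7, with invariant factors (1,1,1,1,1,1,1).

∂_2: C_2 → C_1 acts by ∂[p,q,r] = [q,r] − [p,r] + [p,q]. For instance
  ∂BFL = FL − BL + BF,
  ∂EFG = FG − EG + EF.
As a 24×16 matrix over Z this has rank 15, with invariant factors (1,1,1,1,1,1,1,1,1,1,1,1,1,1,1).

Now H_k = ker ∂_k / im ∂_{k+1}, so:

  H_0: rank C_0 − rank ∂_1 = 8 − 7 = 1, and the invariant factors of ∂_1 are all 1, so H_0 ≅ Z.
  H_1: rank ker ∂_1 − rank ∂_2 = (24 − 7) − 15 = 2, and the invariant factors of ∂_2 are all 1, so H_1 ≅ Z^2.
  H_2: rank ker ∂_2 − rank ∂_3 = (16 − 15) − 0 = 1, and there is no ∂_3, so H_2 ≅ Z.

As a check, the Euler characteristic is 8 − 24 + 16 = 0, which agrees with 1 − 2 + 1 = 0.

H_0 ≅ Z,  H_1 ≅ Z^2,  H_2 ≅ Z.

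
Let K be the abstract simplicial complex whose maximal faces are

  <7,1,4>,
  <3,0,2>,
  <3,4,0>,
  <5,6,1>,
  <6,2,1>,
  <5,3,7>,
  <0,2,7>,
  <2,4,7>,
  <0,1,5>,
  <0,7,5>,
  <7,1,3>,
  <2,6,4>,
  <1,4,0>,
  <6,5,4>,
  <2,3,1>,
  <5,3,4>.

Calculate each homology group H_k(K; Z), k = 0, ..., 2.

H_0 ≅ Z,  H_1 ≅ Z^2,  H_2 ≅ Z.

Order the vertices as 0 < 1 < 2 < 3 < 4 < 5 < 6 < 7. Listing each simplex with vertices in this order, K has dimension 2 with simplices:

  0-simplices (8): [0], [1], [2], [3], [4], [5], [6], [7]
  1-simplices (24): (24 of them)
  2-simplices (16): [0,1,4], [0,1,5], [0,2,3], [0,2,7], [0,3,4], [0,5,7], [1,2,3], [1,2,6], [1,3,7], [1,4,7], [1,5,6], [2,4,6], [2,4,7], [3,4,5], [3,5,7], [4,5,6]

giving chain groups C_0 ≅ Z^8, C_1 ≅ Z^24, C_2 ≅ Z^16.

The boundary map ∂_1: C_1 → C_0 maps an edge to its endpoints' difference, ∂[p,q] = q − p.
The 8×24 boundary matrix has rank 7 and Smith normal form diag(1,1,1,1,1,1,1).

The boundary map ∂_2: C_2 → C_1 acts by ∂[p,q,r] = [q,r] − [p,r] + [p,q]. For instance
  ∂[2,4,6] = [4,6] − [2,6] + [2,4],
  ∂[1,2,6] = [2,6] − [1,6] + [1,2].
The 24×16 boundary matrix has rank 15 and Smith normal form diag(1,1,1,1,1,1,1,1,1,1,1,1,1,1,1).

Now H_k = ker ∂_k / im ∂_{k+1}, so:

  H_0: rank C_0 − rank ∂_1 = 8 − 7 = 1, and the invariant factors of ∂_1 are all 1, so H_0 = Z.
  H_1: rank ker ∂_1 − rank ∂_2 = (24 − 7) − 15 = 2, and the invariant factors of ∂_2 are all 1, so H_1 = Z^2.
  H_2: rank ker ∂_2 − rank ∂_3 = (16 − 15) − 0 = 1, and there is no ∂_3, so H_2 = Z.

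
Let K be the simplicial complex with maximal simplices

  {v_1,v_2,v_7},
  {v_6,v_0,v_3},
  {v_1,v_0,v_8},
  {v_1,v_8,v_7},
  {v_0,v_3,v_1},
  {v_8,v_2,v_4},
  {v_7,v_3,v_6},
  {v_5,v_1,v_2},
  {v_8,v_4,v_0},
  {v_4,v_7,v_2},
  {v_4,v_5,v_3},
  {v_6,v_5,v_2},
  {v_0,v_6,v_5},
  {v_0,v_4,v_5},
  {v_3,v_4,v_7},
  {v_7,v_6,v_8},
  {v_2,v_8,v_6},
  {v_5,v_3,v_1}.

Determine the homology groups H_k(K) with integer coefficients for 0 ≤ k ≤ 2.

H_0 ≅ Z,  H_1 ≅ Z ⊕ Z_2,  H_2 = 0.

Take the total order v_0 < v_1 < v_2 < v_3 < v_4 < v_5 < v_6 < v_7 < v_8 on the vertex set. Then K (dimension 2) consists of the simplices:

  0-simplices (9): [v_0], [v_1], [v_2], [v_3], [v_4], [v_5], [v_6], [v_7], [v_8]
  1-simplices (27): (27 of them)
  2-simplices (18): (18 of them)

giving chain groups C_0 ≅ Z^9, C_1 ≅ Z^27, C_2 ≅ Z^18.

The boundary map ∂_1: C_1 → C_0 sends each edge [p,q] (with p < q) to q − p. For instance
  ∂[v_3,v_4] = [v_4] − [v_3].
This gives a 9×27 integer matrix of rank 8; reducing to Smith normal form yields diagonal entries (1,1,1,1,1,1,1,1).

Boundary ∂_2: C_2 → C_1 maps a triangle to the signed sum of its edges. For instance
  ∂[v_2,v_4,v_7] = [v_4,v_7] − [v_2,v_7] + [v_2,v_4],
  ∂[v_0,v_1,v_3] = [v_1,v_3] − [v_0,v_3] + [v_0,v_1].
The resulting 27×18 matrix has rank 18, and its Smith normal form has invariant factors (1,1,1,1,1,1,1,1,1,1,1,1,1,1,1,1,1,2).

Now H_k = ker ∂_k / im ∂_{k+1}, so:

  H_0: rank C_0 − rank ∂_1 = 9 − 8 = 1, and the invariant factors of ∂_1 are all 1, so H_0 ≅ Z.
  H_1: rank ker ∂_1 − rank ∂_2 = (27 − 8) − 18 = 1, and ∂_2 has invariant factor 2 > 1, so H_1 ≅ Z ⊕ Z_2.
  H_2: rank ker ∂_2 − rank ∂_3 = (18 − 18) − 0 = 0, and there is no ∂_3, so H_2 ≅ 0.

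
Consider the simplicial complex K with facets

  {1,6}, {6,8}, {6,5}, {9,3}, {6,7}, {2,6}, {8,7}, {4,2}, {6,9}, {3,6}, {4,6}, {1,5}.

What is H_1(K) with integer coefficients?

H_1 = Z^4.

Order the vertices as 1 < 2 < 3 < 4 < 5 < 6 < 7 < 8 < 9. Listing each simplex with vertices in this order, K has dimension 1 with simplices:

  0-simplices (9): [1], [2], [3], [4], [5], [6], [7], [8], [9]
  1-simplices (12): [1,5], [1,6], [2,4], [2,6], [3,6], [3,9], [4,6], [5,6], [6,7], [6,8], [6,9], [7,8]

so the chain groups are C_0 ≅ Z^9, C_1 ≅ Z^12.

The boundary map ∂_1: C_1 → C_0 maps an edge to its endpoints' difference, ∂[p,q] = q − p. For instance
  ∂[6,8] = [8] − [6].
The resulting 9×12 matrix has rank 8, and its Smith normal form has invariant factors (1,1,1,1,1,1,1,1).

Reading off H_k = ker ∂_k / im ∂_{k+1}:

  H_1: rank ker ∂_1 − rank ∂_2 = (12 − 8) − 0 = 4, and there is no ∂_2, so H_1 = Z^4.

(K is a triangulation of a wedge of 4 circles.)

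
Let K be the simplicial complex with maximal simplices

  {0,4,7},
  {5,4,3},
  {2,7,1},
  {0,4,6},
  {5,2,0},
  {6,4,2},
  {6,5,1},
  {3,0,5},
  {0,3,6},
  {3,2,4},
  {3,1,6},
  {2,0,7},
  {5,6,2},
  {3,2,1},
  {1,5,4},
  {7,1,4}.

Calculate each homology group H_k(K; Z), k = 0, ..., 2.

Fix the vertex order 0 < 1 < 2 < 3 < 4 < 5 < 6 < 7 and write every simplex with vertices in increasing order. Then dim K = 2 and the simplices of K are:

  0-simplices (8): [0], [1], [2], [3], [4], [5], [6], [7]
  1-simplices (24): (24 of them)
  2-simplices (16): [0,2,5], [0,2,7], [0,3,5], [0,3,6], [0,4,6], [0,4,7], [1,2,3], [1,2,7], [1,3,6], [1,4,5], [1,4,7], [1,5,6], [2,3,4], [2,4,6], [2,5,6], [3,4,5]

giving chain groups C_0 ≅ Z^8, C_1 ≅ Z^24, C_2 ≅ Z^16.

Boundary ∂_1: C_1 → C_0 maps an edge to its endpoints' difference, ∂[p,q] = q − p.
This gives a 8×24 integer matrix of rank 7; reducing to Smith normal form yields diagonal entries (1,1,1,1,1,1,1).

Boundary ∂_2: C_2 → C_1 acts by ∂[p,q,r] = [q,r] − [p,r] + [p,q]. For instance
  ∂[0,3,5] = [3,5] − [0,5] + [0,3],
  ∂[0,4,7] = [4,7] − [0,7] + [0,4].
The resulting 24×16 matrix has rank 15, and its Smith normal form has invariant factors (1,1,1,1,1,1,1,1,1,1,1,1,1,1,1).

Reading off H_k = ker ∂_k / im ∂_{k+1}:

  H_0: rank C_0 − rank ∂_1 = 8 − 7 = 1, and the invariant factors of ∂_1 are all 1, so H_0 ≅ Z.
  H_1: rank ker ∂_1 − rank ∂_2 = (24 − 7) − 15 = 2, and the invariant factors of ∂_2 are all 1, so H_1 ≅ Z^2.
  H_2: rank ker ∂_2 − rank ∂_3 = (16 − 15) − 0 = 1, and there is no ∂_3, so H_2 ≅ Z.

(K is a triangulation of the torus T^2.)

H_0 = Z,  H_1 = Z^2,  H_2 = Z.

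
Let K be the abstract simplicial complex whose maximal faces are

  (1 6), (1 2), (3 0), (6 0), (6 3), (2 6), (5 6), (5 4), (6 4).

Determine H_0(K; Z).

K has 7 vertices, 9 edges.
rank ∂_0 = 0, rank ∂_1 = 6 ⇒ b_0 = 7 − 0 − 6 = 1; all invariant factors of ∂_1 are 1 so no torsion. So H_0 = Z.

H_0 = Z.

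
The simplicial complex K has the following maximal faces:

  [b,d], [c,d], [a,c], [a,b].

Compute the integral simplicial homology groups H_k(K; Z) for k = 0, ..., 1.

H_0 = Z,  H_1 = Z.

Take the total order a < b < c < d on the vertex set. Then K (dimension 1) consists of the simplices:

  0-simplices (4): a, b, c, d
  1-simplices (4): ab, ac, bd, cd

Hence C_0 ≅ Z^4, C_1 ≅ Z^4.

∂_1: C_1 → C_0 maps an edge to its endpoints' difference, ∂[p,q] = q − p. For instance
  ∂ab = b − a.
The resulting 4×4 matrix has rank 3, and its Smith normal form has invariant factors (1,1,1).

Reading off H_k = ker ∂_k / im ∂_{k+1}:

  H_0: rank C_0 − rank ∂_1 = 4 − 3 = 1, and the invariant factors of ∂_1 are all 1, so H_0 ≅ Z.
  H_1: rank ker ∂_1 − rank ∂_2 = (4 − 3) − 0 = 1, and there is no ∂_2, so H_1 ≅ Z.

(K is a triangulation of the circle S^1.)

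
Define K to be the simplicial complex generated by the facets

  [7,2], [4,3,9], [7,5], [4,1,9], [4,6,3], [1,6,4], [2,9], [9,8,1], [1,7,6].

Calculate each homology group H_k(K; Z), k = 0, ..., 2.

We work with the vertex ordering 1 < 2 < 3 < 4 < 5 < 6 < 7 < 8 < 9. The simplices of K, each written with vertices in increasing order, are:

  0-simplices (9): [1], [2], [3], [4], [5], [6], [7], [8], [9]
  1-simplices (15): [1,4], [1,6], [1,7], [1,8], [1,9], [2,7], [2,9], [3,4], [3,6], [3,9], [4,6], [4,9], [5,7], [6,7], [8,9]
  2-simplices (6): [1,4,6], [1,4,9], [1,6,7], [1,8,9], [3,4,6], [3,4,9]

Hence C_0 ≅ Z^9, C_1 ≅ Z^15, C_2 ≅ Z^6.

The boundary map ∂_1: C_1 → C_0 maps an edge to its endpoints' difference, ∂[p,q] = q − p.
As a 9×15 matrix over Z this has rank 8, with invariant factors (1,1,1,1,1,1,1,1).

Boundary ∂_2: C_2 → C_1 maps a triangle to the signed sum of its edges. For instance
  ∂[3,4,9] = [4,9] − [3,9] + [3,4],
  ∂[1,8,9] = [8,9] − [1,9] + [1,8].
This gives a 15×6 integer matrix of rank 6; reducing to Smith normal form yields diagonal entries (1,1,1,1,1,1).

Reading off H_k = ker ∂_k / im ∂_{k+1}:

  H_0: rank C_0 − rank ∂_1 = 9 − 8 = 1, and the invariant factors of ∂_1 are all 1, so H_0 ≅ Z.
  H_1: rank ker ∂_1 − rank ∂_2 = (15 − 8) − 6 = 1, and the invariant factors of ∂_2 are all 1, so H_1 ≅ Z.
  H_2: rank ker ∂_2 − rank ∂_3 = (6 − 6) − 0 = 0, and there is no ∂_3, so H_2 ≅ 0.

H_0 = Z,  H_1 = Z,  H_2 = 0.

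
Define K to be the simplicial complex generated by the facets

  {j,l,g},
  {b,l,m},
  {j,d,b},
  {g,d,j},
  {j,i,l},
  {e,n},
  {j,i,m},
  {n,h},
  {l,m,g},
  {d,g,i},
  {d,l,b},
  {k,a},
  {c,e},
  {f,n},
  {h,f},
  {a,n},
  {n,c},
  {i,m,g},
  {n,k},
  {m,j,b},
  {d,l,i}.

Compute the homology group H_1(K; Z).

We work with the vertex ordering a < b < c < d < e < f < g < h < i < j < k < l < m < n. The simplices of K, each written with vertices in increasing order, are:

  0-simplices (14): a, b, c, d, e, f, g, h, i, j, k, l, m, n
  1-simplices (27): ak, an, bd, bj, bl, bm, ce, cn, dg, di, dj, dl, en, fh, fn, gi, gj, gl, gm, hn, ij, il, im, jl, jm, kn, lm
  2-simplices (12): bdj, bdl, bjm, blm, dgi, dgj, dil, gim, gjl, glm, ijl, ijm

so the chain groups are C_0 ≅ Z^14, C_1 ≅ Z^27, C_2 ≅ Z^12.

Boundary ∂_1: C_1 → C_0 is given by ∂[p,q] = [q] − [p]. For instance
  ∂kn = n − k.
As a 14×27 matrix over Z this has rank 12, with invariant factors (1,1,1,1,1,1,1,1,1,1,1,1).

∂_2: C_2 → C_1 maps a triangle to the signed sum of its edges. For instance
  ∂blm = lm − bm + bl,
  ∂gjl = jl − gl + gj.
The 27×12 boundary matrix has rank 12 and Smith normal form diag(1,1,1,1,1,1,1,1,1,1,1,2).

Computing H_k = (kernel of ∂_k) / (image of ∂_{k+1}):

  H_1: rank ker ∂_1 − rank ∂_2 = (27 − 12) − 12 = 3, and ∂_2 has invariant factor 2 > 1, so H_1 = Z^3 ⊕ Z/2Z.

H_1 = Z^3 ⊕ Z/2Z.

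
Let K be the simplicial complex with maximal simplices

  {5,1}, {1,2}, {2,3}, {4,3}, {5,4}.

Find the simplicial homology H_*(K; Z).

H_0 = Z,  H_1 = Z.

Fix the vertex order 1 < 2 < 3 < 4 < 5 and write every simplex with vertices in increasing order. Then dim K = 1 and the simplices of K are:

  0-simplices (5): [1], [2], [3], [4], [5]
  1-simplices (5): [1,2], [1,5], [2,3], [3,4], [4,5]

giving chain groups C_0 ≅ Z^5, C_1 ≅ Z^5.

∂_1: C_1 → C_0 sends each edge [p,q] (with p < q) to q − p.
As a 5×5 matrix over Z this has rank 4, with invariant factors (1,1,1,1).

Now H_k = ker ∂_k / im ∂_{k+1}, so:

  H_0: rank C_0 − rank ∂_1 = 5 − 4 = 1, and the invariant factors of ∂_1 are all 1, so H_0 = Z.
  H_1: rank ker ∂_1 − rank ∂_2 = (5 − 4) − 0 = 1, and there is no ∂_2, so H_1 = Z.

As a check, the Euler characteristic is 5 − 5 = 0, which agrees with 1 − 1 = 0.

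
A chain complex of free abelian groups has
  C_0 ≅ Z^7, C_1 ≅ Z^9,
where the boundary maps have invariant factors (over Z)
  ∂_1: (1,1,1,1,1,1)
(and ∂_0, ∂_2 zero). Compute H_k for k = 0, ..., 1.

H_0: b_0 = 7 − 0 − 6 = 1; torsion from ∂_1 factors > 1: none. So H_0 = Z.
H_1: b_1 = 9 − 6 − 0 = 3; torsion from ∂_2 factors > 1: none. So H_1 = Z^3.

H_0 = Z,  H_1 = Z^3.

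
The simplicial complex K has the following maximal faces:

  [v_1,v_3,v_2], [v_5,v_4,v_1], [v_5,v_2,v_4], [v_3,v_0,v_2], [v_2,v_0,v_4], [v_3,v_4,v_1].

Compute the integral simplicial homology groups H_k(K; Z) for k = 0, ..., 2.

H_0 ≅ Z,  H_1 ≅ Z,  H_2 = 0.

Take the total order v_0 < v_1 < v_2 < v_3 < v_4 < v_5 on the vertex set. Then K (dimension 2) consists of the simplices:

  0-simplices (6): [v_0], [v_1], [v_2], [v_3], [v_4], [v_5]
  1-simplices (12): [v_0,v_2], [v_0,v_3], [v_0,v_4], [v_1,v_2], [v_1,v_3], [v_1,v_4], [v_1,v_5], [v_2,v_3], [v_2,v_4], [v_2,v_5], [v_3,v_4], [v_4,v_5]
  2-simplices (6): [v_0,v_2,v_3], [v_0,v_2,v_4], [v_1,v_2,v_3], [v_1,v_3,v_4], [v_1,v_4,v_5], [v_2,v_4,v_5]

Hence C_0 ≅ Z^6, C_1 ≅ Z^12, C_2 ≅ Z^6.

The boundary map ∂_1: C_1 → C_0 is given by ∂[p,q] = [q] − [p]. For instance
  ∂[v_1,v_2] = [v_2] − [v_1].
The 6×12 boundary matrix has rank 5 and Smith normal form diag(1,1,1,1,1).

The boundary map ∂_2: C_2 → C_1 sends each 2-simplex [p,q,r] to [q,r] − [p,r] + [p,q]. For instance
  ∂[v_1,v_4,v_5] = [v_4,v_5] − [v_1,v_5] + [v_1,v_4],
  ∂[v_0,v_2,v_4] = [v_2,v_4] − [v_0,v_4] + [v_0,v_2].
The 12×6 boundary matrix has rank 6 and Smith normal form diag(1,1,1,1,1,1).

From H_k ≅ ker(∂_k) / im(∂_{k+1}) we obtain:

  H_0: rank C_0 − rank ∂_1 = 6 − 5 = 1, and the invariant factors of ∂_1 are all 1, so H_0 = Z.
  H_1: rank ker ∂_1 − rank ∂_2 = (12 − 5) − 6 = 1, and the invariant factors of ∂_2 are all 1, so H_1 = Z.
  H_2: rank ker ∂_2 − rank ∂_3 = (6 − 6) − 0 = 0, and there is no ∂_3, so H_2 = 0.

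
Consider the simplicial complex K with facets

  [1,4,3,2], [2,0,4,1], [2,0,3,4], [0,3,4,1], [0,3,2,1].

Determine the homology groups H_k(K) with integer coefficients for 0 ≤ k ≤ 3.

H_0 = Z,  H_1 = 0,  H_2 = 0,  H_3 = Z.

Fix the vertex order 0 < 1 < 2 < 3 < 4 and write every simplex with vertices in increasing order. Then dim K = 3 and the simplices of K are:

  0-simplices (5): [0], [1], [2], [3], [4]
  1-simplices (10): [0,1], [0,2], [0,3], [0,4], [1,2], [1,3], [1,4], [2,3], [2,4], [3,4]
  2-simplices (10): [0,1,2], [0,1,3], [0,1,4], [0,2,3], [0,2,4], [0,3,4], [1,2,3], [1,2,4], [1,3,4], [2,3,4]
  3-simplices (5): [0,1,2,3], [0,1,2,4], [0,1,3,4], [0,2,3,4], [1,2,3,4]

Hence C_0 ≅ Z^5, C_1 ≅ Z^10, C_2 ≅ Z^10, C_3 ≅ Z^5.

∂_1: C_1 → C_0 is given by ∂[p,q] = [q] − [p]. For instance
  ∂[2,3] = [3] − [2].
The 5×10 boundary matrix has rank 4 and Smith normal form diag(1,1,1,1).

The boundary map ∂_2: C_2 → C_1 sends each 2-simplex [p,q,r] to [q,r] − [p,r] + [p,q]. For instance
  ∂[0,2,3] = [2,3] − [0,3] + [0,2],
  ∂[0,2,4] = [2,4] − [0,4] + [0,2].
The 10×10 boundary matrix has rank 6 and Smith normal form diag(1,1,1,1,1,1).

Boundary ∂_3: C_3 → C_2 sends each 3-simplex σ to the alternating sum Σ_i (−1)^i (σ with its i-th vertex removed). For instance
  ∂[0,1,3,4] = [1,3,4] − [0,3,4] + [0,1,4] − [0,1,3],
  ∂[1,2,3,4] = [2,3,4] − [1,3,4] + [1,2,4] − [1,2,3].
The 10×5 boundary matrix has rank 4 and Smith normal form diag(1,1,1,1).

Now H_k = ker ∂_k / im ∂_{k+1}, so:

  H_0: rank C_0 − rank ∂_1 = 5 − 4 = 1, and the invariant factors of ∂_1 are all 1, so H_0 = Z.
  H_1: rank ker ∂_1 − rank ∂_2 = (10 − 4) − 6 = 0, and the invariant factors of ∂_2 are all 1, so H_1 = 0.
  H_2: rank ker ∂_2 − rank ∂_3 = (10 − 6) − 4 = 0, and the invariant factors of ∂_3 are all 1, so H_2 = 0.
  H_3: rank ker ∂_3 − rank ∂_4 = (5 − 4) − 0 = 1, and there is no ∂_4, so H_3 = Z.

As a check, the Euler characteristic is 5 − 10 + 10 − 5 = 0, which agrees with 1 − 0 + 0 − 1 = 0.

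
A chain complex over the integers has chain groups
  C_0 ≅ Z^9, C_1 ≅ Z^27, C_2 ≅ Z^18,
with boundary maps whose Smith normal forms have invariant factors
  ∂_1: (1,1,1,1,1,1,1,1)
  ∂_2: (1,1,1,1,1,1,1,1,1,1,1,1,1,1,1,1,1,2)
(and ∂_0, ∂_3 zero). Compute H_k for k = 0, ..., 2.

H_0 = Z,  H_1 = Z ⊕ Z/2,  H_2 = 0.

H_0: b_0 = 9 − 0 − 8 = 1; torsion from ∂_1 factors > 1: none. So H_0 = Z.
H_1: b_1 = 27 − 8 − 18 = 1; torsion from ∂_2 factors > 1: [2]. So H_1 = Z ⊕ Z/2.
H_2: b_2 = 18 − 18 − 0 = 0; torsion from ∂_3 factors > 1: none. So H_2 = 0.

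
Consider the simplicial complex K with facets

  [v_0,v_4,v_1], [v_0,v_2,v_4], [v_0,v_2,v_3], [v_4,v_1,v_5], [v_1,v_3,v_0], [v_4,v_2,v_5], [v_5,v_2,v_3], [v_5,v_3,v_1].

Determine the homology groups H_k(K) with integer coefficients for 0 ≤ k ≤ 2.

H_0 ≅ Z,  H_1 = 0,  H_2 ≅ Z.

Fix the vertex order v_0 < v_1 < v_2 < v_3 < v_4 < v_5 and write every simplex with vertices in increasing order. Then dim K = 2 and the simplices of K are:

  0-simplices (6): [v_0], [v_1], [v_2], [v_3], [v_4], [v_5]
  1-simplices (12): [v_0,v_1], [v_0,v_2], [v_0,v_3], [v_0,v_4], [v_1,v_3], [v_1,v_4], [v_1,v_5], [v_2,v_3], [v_2,v_4], [v_2,v_5], [v_3,v_5], [v_4,v_5]
  2-simplices (8): [v_0,v_1,v_3], [v_0,v_1,v_4], [v_0,v_2,v_3], [v_0,v_2,v_4], [v_1,v_3,v_5], [v_1,v_4,v_5], [v_2,v_3,v_5], [v_2,v_4,v_5]

Hence C_0 ≅ Z^6, C_1 ≅ Z^12, C_2 ≅ Z^8.

The boundary map ∂_1: C_1 → C_0 maps an edge to its endpoints' difference, ∂[p,q] = q − p.
As a 6×12 matrix over Z this has rank 5, with invariant factors (1,1,1,1,1).

The boundary map ∂_2: C_2 → C_1 maps a triangle to the signed sum of its edges. For instance
  ∂[v_1,v_4,v_5] = [v_4,v_5] − [v_1,v_5] + [v_1,v_4],
  ∂[v_0,v_2,v_4] = [v_2,v_4] − [v_0,v_4] + [v_0,v_2].
The 12×8 boundary matrix has rank 7 and Smith normal form diag(1,1,1,1,1,1,1).

Reading off H_k = ker ∂_k / im ∂_{k+1}:

  H_0: rank C_0 − rank ∂_1 = 6 − 5 = 1, and the invariant factors of ∂_1 are all 1, so H_0 ≅ Z.
  H_1: rank ker ∂_1 − rank ∂_2 = (12 − 5) − 7 = 0, and the invariant factors of ∂_2 are all 1, so H_1 ≅ 0.
  H_2: rank ker ∂_2 − rank ∂_3 = (8 − 7) − 0 = 1, and there is no ∂_3, so H_2 ≅ Z.

As a check, the Euler characteristic is 6 − 12 + 8 = 2, which agrees with 1 − 0 + 1 = 2.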